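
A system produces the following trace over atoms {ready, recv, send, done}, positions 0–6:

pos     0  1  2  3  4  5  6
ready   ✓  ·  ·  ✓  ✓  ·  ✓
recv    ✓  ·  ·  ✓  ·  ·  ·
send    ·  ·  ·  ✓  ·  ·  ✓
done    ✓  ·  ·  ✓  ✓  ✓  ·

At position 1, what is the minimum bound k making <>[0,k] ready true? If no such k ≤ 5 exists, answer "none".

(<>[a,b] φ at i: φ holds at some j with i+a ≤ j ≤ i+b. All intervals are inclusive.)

Scan j = 1,2,… for ready:
  j=1: fails
  j=2: fails
  j=3: holds
First hit at j=3, so smallest k = 3-1 = 2.

2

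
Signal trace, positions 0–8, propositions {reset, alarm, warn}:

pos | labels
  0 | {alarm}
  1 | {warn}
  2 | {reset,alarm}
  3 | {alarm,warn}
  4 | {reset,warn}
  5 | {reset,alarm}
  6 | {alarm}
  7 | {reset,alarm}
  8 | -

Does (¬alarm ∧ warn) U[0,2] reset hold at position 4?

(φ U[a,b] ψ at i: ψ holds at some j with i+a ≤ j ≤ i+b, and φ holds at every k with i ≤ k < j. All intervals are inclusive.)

Need some j in [4,6] with reset, and (¬alarm ∧ warn) at every k in [4,j-1].
  j=4: reset holds; no prefix to check → satisfied.

True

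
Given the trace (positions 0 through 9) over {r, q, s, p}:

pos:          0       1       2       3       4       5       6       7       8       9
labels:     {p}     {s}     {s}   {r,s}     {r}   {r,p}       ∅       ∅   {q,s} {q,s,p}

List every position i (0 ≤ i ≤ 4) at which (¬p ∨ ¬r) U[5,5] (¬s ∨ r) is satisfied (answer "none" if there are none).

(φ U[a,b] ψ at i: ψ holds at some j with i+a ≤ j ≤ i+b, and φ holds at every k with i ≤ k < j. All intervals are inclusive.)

0

Evaluate at each i in [0,4]:
  i=0: ✓ (rhs at j=5; lhs holds on [0,4])
  i=1: ✗ (lhs fails at k=5 before rhs at j=6)
  i=2: ✗ (lhs fails at k=5 before rhs at j=7)
  i=3: ✗ (no rhs in [8,8])
  i=4: ✗ (no rhs in [9,9])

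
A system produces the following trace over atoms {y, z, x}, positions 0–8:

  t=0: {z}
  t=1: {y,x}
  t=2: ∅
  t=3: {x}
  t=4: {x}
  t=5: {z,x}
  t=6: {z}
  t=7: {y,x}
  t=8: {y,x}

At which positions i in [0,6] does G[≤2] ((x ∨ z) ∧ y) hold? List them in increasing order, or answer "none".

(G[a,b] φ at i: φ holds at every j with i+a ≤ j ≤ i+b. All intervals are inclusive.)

Evaluate at each i in [0,6]:
  i=0: ✗ (fails at j=0)
  i=1: ✗ (fails at j=2)
  i=2: ✗ (fails at j=2)
  i=3: ✗ (fails at j=3)
  i=4: ✗ (fails at j=4)
  i=5: ✗ (fails at j=5)
  i=6: ✗ (fails at j=6)

none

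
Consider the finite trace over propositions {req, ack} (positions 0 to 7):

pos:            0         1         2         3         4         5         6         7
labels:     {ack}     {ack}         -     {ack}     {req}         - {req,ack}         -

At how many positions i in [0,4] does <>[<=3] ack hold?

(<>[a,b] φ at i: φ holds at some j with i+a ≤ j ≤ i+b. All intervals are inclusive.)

5

Evaluate at each i in [0,4]:
  i=0: ✓ (witness j=0)
  i=1: ✓ (witness j=1)
  i=2: ✓ (witness j=3)
  i=3: ✓ (witness j=3)
  i=4: ✓ (witness j=6)
Positions where it holds: {0, 1, 2, 3, 4} → 5.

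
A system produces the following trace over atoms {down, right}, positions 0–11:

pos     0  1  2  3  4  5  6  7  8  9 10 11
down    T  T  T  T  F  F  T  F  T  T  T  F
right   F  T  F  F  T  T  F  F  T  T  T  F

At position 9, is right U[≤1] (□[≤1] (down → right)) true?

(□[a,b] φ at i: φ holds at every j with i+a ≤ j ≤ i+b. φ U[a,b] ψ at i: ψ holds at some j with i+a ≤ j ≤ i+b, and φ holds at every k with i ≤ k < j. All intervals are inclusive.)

Holds

Need some j in [9,10] with □[≤1] (down → right), and right at every k in [9,j-1].
  j=9: □[≤1] (down → right) holds; no prefix to check → satisfied.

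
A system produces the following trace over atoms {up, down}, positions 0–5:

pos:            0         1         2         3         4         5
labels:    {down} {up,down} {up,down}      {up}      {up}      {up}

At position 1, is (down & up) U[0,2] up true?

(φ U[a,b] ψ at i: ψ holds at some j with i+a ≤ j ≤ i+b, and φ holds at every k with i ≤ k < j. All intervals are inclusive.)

Yes

Need some j in [1,3] with up, and (down & up) at every k in [1,j-1].
  j=1: up holds; no prefix to check → satisfied.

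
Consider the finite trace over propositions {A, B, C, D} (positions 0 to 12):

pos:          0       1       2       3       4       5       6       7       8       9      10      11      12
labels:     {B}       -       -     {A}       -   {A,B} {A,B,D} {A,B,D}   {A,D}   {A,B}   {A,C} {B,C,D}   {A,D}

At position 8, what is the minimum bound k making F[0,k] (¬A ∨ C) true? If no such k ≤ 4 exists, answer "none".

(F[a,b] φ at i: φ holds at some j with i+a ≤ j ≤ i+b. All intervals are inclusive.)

Scan j = 8,9,… for (¬A ∨ C):
  j=8: fails
  j=9: fails
  j=10: holds
First hit at j=10, so smallest k = 10-8 = 2.

2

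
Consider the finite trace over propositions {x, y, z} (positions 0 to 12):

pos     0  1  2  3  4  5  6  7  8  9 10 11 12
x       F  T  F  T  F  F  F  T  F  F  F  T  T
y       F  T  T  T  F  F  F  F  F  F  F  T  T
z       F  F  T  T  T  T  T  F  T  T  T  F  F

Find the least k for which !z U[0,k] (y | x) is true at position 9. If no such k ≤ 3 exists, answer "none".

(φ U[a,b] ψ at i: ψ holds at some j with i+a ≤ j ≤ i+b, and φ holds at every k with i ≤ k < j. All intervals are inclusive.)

none

Need earliest j ≥ 9 with (y | x), and !z at every k in [9,j-1].
  j=9: rhs fails.
  j=10: rhs fails.
  j=11: rhs holds but lhs fails at k=9.
  j=12: rhs holds but lhs fails at k=9.
No witness within the range → none.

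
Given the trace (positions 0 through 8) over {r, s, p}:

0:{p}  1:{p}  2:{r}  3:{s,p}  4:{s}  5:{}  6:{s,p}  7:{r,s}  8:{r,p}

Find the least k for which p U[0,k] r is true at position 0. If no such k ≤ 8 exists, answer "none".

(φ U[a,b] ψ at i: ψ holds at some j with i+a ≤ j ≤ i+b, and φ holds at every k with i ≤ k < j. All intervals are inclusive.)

2

Need earliest j ≥ 0 with r, and p at every k in [0,j-1].
  j=0: rhs fails.
  j=1: rhs fails.
  j=2: rhs holds; lhs holds on [0,1]. k = 2.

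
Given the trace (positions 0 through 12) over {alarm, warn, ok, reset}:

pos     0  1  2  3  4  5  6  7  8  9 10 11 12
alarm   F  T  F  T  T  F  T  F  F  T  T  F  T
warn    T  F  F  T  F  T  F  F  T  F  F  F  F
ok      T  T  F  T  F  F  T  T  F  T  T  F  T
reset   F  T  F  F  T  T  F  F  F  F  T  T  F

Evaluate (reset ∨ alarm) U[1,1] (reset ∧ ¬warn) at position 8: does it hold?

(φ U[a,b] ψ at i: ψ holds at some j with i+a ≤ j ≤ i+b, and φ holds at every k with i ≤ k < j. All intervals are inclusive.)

Need some j in [9,9] with (reset ∧ ¬warn), and (reset ∨ alarm) at every k in [8,j-1].
  j=9: (reset ∧ ¬warn) false.
No j in the window works → until fails.

False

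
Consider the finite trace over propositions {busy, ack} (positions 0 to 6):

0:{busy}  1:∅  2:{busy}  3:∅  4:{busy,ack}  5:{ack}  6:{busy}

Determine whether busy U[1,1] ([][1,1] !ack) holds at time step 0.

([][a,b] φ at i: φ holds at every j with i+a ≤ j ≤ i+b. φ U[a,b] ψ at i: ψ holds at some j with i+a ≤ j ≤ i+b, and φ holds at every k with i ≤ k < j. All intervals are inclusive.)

Holds

Need some j in [1,1] with [][1,1] !ack, and busy at every k in [0,j-1].
  j=1: [][1,1] !ack holds; busy holds at every k in [0,0] → satisfied.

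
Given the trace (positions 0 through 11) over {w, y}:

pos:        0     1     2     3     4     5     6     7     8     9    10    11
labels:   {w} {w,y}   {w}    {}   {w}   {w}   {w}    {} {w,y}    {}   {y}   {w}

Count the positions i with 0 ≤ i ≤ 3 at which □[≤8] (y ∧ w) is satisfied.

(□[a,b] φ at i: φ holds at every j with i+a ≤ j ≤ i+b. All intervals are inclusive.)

Evaluate at each i in [0,3]:
  i=0: ✗ (fails at j=0)
  i=1: ✗ (fails at j=2)
  i=2: ✗ (fails at j=2)
  i=3: ✗ (fails at j=3)
Positions where it holds: {} → 0.

0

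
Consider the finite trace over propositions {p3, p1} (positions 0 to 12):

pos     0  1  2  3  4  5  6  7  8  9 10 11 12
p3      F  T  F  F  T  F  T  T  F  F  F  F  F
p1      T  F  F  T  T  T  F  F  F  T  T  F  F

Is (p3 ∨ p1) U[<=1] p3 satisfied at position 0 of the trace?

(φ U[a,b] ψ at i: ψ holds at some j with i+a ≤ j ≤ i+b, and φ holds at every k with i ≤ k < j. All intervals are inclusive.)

Need some j in [0,1] with p3, and (p3 ∨ p1) at every k in [0,j-1].
  j=0: p3 false.
  j=1: p3 holds; (p3 ∨ p1) holds at every k in [0,0] → satisfied.

True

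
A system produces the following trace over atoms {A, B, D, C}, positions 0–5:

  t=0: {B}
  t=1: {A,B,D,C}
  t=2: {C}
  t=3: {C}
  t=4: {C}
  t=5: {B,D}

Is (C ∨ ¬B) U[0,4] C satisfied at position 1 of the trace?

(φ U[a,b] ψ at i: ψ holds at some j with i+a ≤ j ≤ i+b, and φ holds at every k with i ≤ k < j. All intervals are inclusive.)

Yes

Need some j in [1,5] with C, and (C ∨ ¬B) at every k in [1,j-1].
  j=1: C holds; no prefix to check → satisfied.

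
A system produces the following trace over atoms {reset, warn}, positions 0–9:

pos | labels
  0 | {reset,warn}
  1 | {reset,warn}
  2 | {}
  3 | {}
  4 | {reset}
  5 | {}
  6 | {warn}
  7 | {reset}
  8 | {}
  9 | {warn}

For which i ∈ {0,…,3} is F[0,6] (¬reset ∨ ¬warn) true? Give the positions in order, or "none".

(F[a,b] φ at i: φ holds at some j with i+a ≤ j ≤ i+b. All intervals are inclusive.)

Evaluate at each i in [0,3]:
  i=0: ✓ (witness j=2)
  i=1: ✓ (witness j=2)
  i=2: ✓ (witness j=2)
  i=3: ✓ (witness j=3)

0, 1, 2, 3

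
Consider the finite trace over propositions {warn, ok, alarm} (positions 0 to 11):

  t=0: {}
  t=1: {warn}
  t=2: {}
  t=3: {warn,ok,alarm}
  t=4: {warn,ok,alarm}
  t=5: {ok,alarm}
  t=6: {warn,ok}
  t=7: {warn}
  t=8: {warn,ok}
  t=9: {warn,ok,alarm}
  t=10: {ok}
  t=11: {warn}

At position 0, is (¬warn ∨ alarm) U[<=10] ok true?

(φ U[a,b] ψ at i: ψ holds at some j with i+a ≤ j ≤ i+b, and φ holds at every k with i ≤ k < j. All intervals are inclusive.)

Does not hold

Need some j in [0,10] with ok, and (¬warn ∨ alarm) at every k in [0,j-1].
  j=0: ok false.
  j=1: ok false.
  j=2: ok false.
  j=3: ok holds, but (¬warn ∨ alarm) fails at k=1 → not this j.
  j=4: ok holds, but (¬warn ∨ alarm) fails at k=1 → not this j.
  j=5: ok holds, but (¬warn ∨ alarm) fails at k=1 → not this j.
  j=6: ok holds, but (¬warn ∨ alarm) fails at k=1 → not this j.
  j=7: ok false.
  j=8: ok holds, but (¬warn ∨ alarm) fails at k=1 → not this j.
  j=9: ok holds, but (¬warn ∨ alarm) fails at k=1 → not this j.
  j=10: ok holds, but (¬warn ∨ alarm) fails at k=1 → not this j.
No j in the window works → until fails.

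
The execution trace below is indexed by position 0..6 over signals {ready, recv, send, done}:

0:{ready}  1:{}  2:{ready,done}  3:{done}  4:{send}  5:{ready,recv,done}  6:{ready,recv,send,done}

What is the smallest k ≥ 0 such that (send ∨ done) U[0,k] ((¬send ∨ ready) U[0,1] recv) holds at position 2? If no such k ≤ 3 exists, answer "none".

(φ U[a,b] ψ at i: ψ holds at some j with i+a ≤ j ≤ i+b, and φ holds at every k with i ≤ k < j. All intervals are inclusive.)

Need earliest j ≥ 2 with ((¬send ∨ ready) U[0,1] recv), and (send ∨ done) at every k in [2,j-1].
  j=2: rhs fails.
  j=3: rhs fails.
  j=4: rhs fails.
  j=5: rhs holds; lhs holds on [2,4]. k = 3.

3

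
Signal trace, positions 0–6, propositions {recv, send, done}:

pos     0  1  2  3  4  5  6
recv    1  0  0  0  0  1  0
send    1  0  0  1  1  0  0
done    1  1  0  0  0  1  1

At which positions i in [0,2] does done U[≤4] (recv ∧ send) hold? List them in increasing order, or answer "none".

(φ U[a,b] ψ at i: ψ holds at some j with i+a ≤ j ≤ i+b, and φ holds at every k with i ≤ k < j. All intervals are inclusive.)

0

Evaluate at each i in [0,2]:
  i=0: ✓ (rhs at j=0)
  i=1: ✗ (no rhs in [1,5])
  i=2: ✗ (no rhs in [2,6])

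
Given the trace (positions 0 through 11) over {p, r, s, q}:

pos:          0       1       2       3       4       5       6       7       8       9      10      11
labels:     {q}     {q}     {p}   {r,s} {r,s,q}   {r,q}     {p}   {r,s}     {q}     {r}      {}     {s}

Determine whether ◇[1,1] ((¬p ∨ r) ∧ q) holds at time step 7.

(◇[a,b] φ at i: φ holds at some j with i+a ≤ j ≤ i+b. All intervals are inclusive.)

Check ((¬p ∨ r) ∧ q) at each j in [8,8]:
  j=8: true
Found at j=8 → formula holds.

Holds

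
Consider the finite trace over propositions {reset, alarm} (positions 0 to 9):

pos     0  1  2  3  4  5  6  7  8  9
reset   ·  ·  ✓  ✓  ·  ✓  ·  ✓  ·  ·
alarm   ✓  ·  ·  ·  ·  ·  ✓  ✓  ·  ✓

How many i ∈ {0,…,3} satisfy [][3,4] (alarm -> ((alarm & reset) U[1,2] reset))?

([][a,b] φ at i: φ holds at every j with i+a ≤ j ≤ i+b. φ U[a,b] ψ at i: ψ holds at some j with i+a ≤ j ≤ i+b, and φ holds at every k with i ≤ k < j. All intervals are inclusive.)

Evaluate at each i in [0,3]:
  i=0: ✓ (all of [3,4])
  i=1: ✓ (all of [4,5])
  i=2: ✗ (fails at j=6)
  i=3: ✗ (fails at j=6)
Positions where it holds: {0, 1} → 2.

2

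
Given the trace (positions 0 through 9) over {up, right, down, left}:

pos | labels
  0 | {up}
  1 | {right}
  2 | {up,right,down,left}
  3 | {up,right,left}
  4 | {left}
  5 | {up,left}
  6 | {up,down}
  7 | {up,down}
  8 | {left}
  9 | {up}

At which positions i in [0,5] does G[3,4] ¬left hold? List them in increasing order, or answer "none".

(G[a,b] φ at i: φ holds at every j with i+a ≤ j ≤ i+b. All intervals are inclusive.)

Evaluate at each i in [0,5]:
  i=0: ✗ (fails at j=3)
  i=1: ✗ (fails at j=4)
  i=2: ✗ (fails at j=5)
  i=3: ✓ (all of [6,7])
  i=4: ✗ (fails at j=8)
  i=5: ✗ (fails at j=8)

3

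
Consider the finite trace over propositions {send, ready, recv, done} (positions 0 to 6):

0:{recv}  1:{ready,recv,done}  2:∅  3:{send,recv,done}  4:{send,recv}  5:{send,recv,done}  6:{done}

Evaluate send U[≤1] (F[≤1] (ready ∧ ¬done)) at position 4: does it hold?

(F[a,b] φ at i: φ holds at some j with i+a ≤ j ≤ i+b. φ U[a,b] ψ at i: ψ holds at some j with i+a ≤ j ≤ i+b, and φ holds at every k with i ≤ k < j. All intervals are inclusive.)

Need some j in [4,5] with F[≤1] (ready ∧ ¬done), and send at every k in [4,j-1].
  j=4: F[≤1] (ready ∧ ¬done) — fails (none in [4,5]).
  j=5: F[≤1] (ready ∧ ¬done) — fails (none in [5,6]).
No j in the window works → until fails.

No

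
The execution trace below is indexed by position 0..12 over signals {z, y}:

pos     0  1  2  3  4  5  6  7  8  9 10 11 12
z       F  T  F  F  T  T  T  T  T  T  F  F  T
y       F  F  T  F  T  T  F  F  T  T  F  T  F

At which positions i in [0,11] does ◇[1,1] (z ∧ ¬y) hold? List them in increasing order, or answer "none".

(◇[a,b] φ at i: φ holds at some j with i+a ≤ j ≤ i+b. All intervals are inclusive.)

0, 5, 6, 11

Evaluate at each i in [0,11]:
  i=0: ✓ (witness j=1)
  i=1: ✗ (none in [2,2])
  i=2: ✗ (none in [3,3])
  i=3: ✗ (none in [4,4])
  i=4: ✗ (none in [5,5])
  i=5: ✓ (witness j=6)
  i=6: ✓ (witness j=7)
  i=7: ✗ (none in [8,8])
  i=8: ✗ (none in [9,9])
  i=9: ✗ (none in [10,10])
  i=10: ✗ (none in [11,11])
  i=11: ✓ (witness j=12)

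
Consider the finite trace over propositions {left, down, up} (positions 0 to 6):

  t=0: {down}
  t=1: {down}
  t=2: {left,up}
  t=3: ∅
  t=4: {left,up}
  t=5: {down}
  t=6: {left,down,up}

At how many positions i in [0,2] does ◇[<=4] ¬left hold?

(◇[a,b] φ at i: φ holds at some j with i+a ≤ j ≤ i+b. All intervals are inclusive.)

3

Evaluate at each i in [0,2]:
  i=0: ✓ (witness j=0)
  i=1: ✓ (witness j=1)
  i=2: ✓ (witness j=3)
Positions where it holds: {0, 1, 2} → 3.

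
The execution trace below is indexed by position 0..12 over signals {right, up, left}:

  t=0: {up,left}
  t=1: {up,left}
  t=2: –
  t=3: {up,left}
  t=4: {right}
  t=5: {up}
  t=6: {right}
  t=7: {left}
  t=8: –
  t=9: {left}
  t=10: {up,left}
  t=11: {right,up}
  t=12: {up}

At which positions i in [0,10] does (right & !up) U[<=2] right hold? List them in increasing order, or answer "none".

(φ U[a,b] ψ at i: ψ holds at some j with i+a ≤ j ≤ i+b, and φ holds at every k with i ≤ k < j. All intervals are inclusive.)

4, 6

Evaluate at each i in [0,10]:
  i=0: ✗ (no rhs in [0,2])
  i=1: ✗ (no rhs in [1,3])
  i=2: ✗ (lhs fails at k=2 before rhs at j=4)
  i=3: ✗ (lhs fails at k=3 before rhs at j=4)
  i=4: ✓ (rhs at j=4)
  i=5: ✗ (lhs fails at k=5 before rhs at j=6)
  i=6: ✓ (rhs at j=6)
  i=7: ✗ (no rhs in [7,9])
  i=8: ✗ (no rhs in [8,10])
  i=9: ✗ (lhs fails at k=9 before rhs at j=11)
  i=10: ✗ (lhs fails at k=10 before rhs at j=11)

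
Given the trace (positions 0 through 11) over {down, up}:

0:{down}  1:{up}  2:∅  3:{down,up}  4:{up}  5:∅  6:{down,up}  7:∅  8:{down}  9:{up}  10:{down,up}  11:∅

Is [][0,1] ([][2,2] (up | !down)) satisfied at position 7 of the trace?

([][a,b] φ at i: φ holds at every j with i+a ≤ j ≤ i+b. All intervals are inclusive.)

True

Check [][2,2] (up | !down) at every j in [7,8]:
  j=7: holds on [9,9]
  j=8: holds on [10,10]
All positions satisfy it → formula holds.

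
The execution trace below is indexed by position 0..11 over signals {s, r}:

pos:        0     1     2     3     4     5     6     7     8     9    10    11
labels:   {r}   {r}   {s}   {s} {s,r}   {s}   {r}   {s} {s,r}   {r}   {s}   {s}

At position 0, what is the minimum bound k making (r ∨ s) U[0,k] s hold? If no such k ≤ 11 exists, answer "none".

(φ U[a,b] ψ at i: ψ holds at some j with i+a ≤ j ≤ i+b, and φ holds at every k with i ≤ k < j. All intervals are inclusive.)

Need earliest j ≥ 0 with s, and (r ∨ s) at every k in [0,j-1].
  j=0: rhs fails.
  j=1: rhs fails.
  j=2: rhs holds; lhs holds on [0,1]. k = 2.

2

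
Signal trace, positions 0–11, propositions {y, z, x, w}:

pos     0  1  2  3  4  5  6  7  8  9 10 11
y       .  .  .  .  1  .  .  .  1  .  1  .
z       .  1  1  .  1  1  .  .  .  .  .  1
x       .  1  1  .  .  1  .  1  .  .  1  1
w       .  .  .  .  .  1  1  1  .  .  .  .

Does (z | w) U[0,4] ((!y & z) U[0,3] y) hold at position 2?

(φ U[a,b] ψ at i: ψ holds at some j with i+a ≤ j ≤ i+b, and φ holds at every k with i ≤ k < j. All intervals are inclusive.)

Need some j in [2,6] with ((!y & z) U[0,3] y), and (z | w) at every k in [2,j-1].
  j=2: ((!y & z) U[0,3] y) — fails.
  j=3: ((!y & z) U[0,3] y) — fails.
  j=4: ((!y & z) U[0,3] y) holds, but (z | w) fails at k=3 → not this j.
  j=5: ((!y & z) U[0,3] y) — fails.
  j=6: ((!y & z) U[0,3] y) — fails.
No j in the window works → until fails.

Does not hold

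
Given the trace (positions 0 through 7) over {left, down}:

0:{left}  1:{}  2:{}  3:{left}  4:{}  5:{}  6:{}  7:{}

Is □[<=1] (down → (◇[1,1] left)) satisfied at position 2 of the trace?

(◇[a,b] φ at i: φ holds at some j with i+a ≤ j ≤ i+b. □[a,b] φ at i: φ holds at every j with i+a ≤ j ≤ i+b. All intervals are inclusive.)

Check (down → (◇[1,1] left)) at every j in [2,3]:
  j=2: antecedent false → ✓
  j=3: antecedent false → ✓
All positions satisfy it → formula holds.

Holds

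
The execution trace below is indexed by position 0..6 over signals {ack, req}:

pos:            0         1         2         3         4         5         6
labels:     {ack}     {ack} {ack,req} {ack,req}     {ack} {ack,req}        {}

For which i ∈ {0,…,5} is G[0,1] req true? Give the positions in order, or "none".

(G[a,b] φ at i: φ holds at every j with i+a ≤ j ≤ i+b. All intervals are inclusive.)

Evaluate at each i in [0,5]:
  i=0: ✗ (fails at j=0)
  i=1: ✗ (fails at j=1)
  i=2: ✓ (all of [2,3])
  i=3: ✗ (fails at j=4)
  i=4: ✗ (fails at j=4)
  i=5: ✗ (fails at j=6)

2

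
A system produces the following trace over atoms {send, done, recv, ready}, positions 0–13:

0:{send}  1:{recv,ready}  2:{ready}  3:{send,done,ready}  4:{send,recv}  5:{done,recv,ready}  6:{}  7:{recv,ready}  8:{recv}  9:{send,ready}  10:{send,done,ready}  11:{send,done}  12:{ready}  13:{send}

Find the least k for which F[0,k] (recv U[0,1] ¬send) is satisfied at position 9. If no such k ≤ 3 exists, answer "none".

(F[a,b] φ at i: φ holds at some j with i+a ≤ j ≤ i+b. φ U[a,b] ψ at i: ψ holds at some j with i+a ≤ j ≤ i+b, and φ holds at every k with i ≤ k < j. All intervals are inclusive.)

Scan j = 9,10,… for (recv U[0,1] ¬send):
  j=9: fails
  j=10: fails
  j=11: fails
  j=12: holds
First hit at j=12, so smallest k = 12-9 = 3.

3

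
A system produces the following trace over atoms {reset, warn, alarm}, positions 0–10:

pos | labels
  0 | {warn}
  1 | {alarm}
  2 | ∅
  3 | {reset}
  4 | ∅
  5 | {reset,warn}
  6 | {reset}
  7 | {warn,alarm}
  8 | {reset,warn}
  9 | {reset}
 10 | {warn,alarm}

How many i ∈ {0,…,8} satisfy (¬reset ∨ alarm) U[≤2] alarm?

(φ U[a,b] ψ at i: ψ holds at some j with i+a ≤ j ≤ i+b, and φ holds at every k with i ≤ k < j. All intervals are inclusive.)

Evaluate at each i in [0,8]:
  i=0: ✓ (rhs at j=1; lhs holds on [0,0])
  i=1: ✓ (rhs at j=1)
  i=2: ✗ (no rhs in [2,4])
  i=3: ✗ (no rhs in [3,5])
  i=4: ✗ (no rhs in [4,6])
  i=5: ✗ (lhs fails at k=5 before rhs at j=7)
  i=6: ✗ (lhs fails at k=6 before rhs at j=7)
  i=7: ✓ (rhs at j=7)
  i=8: ✗ (lhs fails at k=8 before rhs at j=10)
Positions where it holds: {0, 1, 7} → 3.

3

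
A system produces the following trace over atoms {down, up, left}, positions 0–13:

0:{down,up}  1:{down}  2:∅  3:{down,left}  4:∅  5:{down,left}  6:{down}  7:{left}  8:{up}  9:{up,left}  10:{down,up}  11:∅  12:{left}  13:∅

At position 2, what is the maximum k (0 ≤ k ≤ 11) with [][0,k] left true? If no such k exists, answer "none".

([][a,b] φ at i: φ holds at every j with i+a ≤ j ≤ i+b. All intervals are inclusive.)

none

left must hold from j=2 onward; find where it first fails.
  j=2: fails → no k works.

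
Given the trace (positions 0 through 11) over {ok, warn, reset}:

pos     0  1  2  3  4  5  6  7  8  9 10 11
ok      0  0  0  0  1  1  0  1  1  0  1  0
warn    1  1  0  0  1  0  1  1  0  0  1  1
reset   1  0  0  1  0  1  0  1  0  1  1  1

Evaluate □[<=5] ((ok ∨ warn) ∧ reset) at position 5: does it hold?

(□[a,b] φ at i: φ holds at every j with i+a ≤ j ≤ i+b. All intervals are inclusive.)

Check ((ok ∨ warn) ∧ reset) at every j in [5,10]:
  j=5: true
  j=6: false
  j=7: true
  j=8: false
  j=9: false
  j=10: true
Fails at j=6 → formula fails.

False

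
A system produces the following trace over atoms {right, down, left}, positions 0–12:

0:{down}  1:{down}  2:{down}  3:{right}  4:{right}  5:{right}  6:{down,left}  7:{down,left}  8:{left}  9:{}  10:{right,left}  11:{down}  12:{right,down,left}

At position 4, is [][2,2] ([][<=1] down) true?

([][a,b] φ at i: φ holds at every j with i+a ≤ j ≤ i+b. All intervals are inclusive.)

Yes

Check [][<=1] down at every j in [6,6]:
  j=6: holds on [6,7]
All positions satisfy it → formula holds.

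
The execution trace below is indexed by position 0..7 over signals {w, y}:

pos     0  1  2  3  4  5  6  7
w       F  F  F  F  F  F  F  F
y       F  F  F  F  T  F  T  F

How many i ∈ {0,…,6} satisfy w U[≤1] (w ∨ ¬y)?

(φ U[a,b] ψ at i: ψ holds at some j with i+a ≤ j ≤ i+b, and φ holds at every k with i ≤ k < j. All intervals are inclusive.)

5

Evaluate at each i in [0,6]:
  i=0: ✓ (rhs at j=0)
  i=1: ✓ (rhs at j=1)
  i=2: ✓ (rhs at j=2)
  i=3: ✓ (rhs at j=3)
  i=4: ✗ (lhs fails at k=4 before rhs at j=5)
  i=5: ✓ (rhs at j=5)
  i=6: ✗ (lhs fails at k=6 before rhs at j=7)
Positions where it holds: {0, 1, 2, 3, 5} → 5.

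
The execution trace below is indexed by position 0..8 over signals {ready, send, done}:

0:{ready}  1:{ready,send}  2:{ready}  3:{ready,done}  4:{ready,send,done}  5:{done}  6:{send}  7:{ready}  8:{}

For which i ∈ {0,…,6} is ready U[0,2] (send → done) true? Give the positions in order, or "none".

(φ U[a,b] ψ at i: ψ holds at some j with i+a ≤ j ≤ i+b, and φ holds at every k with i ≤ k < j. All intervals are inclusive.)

Evaluate at each i in [0,6]:
  i=0: ✓ (rhs at j=0)
  i=1: ✓ (rhs at j=2; lhs holds on [1,1])
  i=2: ✓ (rhs at j=2)
  i=3: ✓ (rhs at j=3)
  i=4: ✓ (rhs at j=4)
  i=5: ✓ (rhs at j=5)
  i=6: ✗ (lhs fails at k=6 before rhs at j=7)

0, 1, 2, 3, 4, 5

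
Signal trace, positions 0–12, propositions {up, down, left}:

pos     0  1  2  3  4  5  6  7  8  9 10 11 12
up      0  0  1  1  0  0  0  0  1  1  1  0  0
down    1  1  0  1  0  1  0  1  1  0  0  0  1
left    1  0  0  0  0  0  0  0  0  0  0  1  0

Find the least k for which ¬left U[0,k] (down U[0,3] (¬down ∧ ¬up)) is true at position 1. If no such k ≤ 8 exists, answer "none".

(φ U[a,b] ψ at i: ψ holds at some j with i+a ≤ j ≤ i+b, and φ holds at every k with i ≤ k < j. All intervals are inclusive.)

2

Need earliest j ≥ 1 with (down U[0,3] (¬down ∧ ¬up)), and ¬left at every k in [1,j-1].
  j=1: rhs fails.
  j=2: rhs fails.
  j=3: rhs holds; lhs holds on [1,2]. k = 2.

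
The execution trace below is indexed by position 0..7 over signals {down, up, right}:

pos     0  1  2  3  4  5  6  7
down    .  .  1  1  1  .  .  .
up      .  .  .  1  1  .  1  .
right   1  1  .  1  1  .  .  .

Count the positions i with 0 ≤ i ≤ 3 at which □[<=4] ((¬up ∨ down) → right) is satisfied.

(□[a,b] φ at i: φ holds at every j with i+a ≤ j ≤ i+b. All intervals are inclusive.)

Evaluate at each i in [0,3]:
  i=0: ✗ (fails at j=2)
  i=1: ✗ (fails at j=2)
  i=2: ✗ (fails at j=2)
  i=3: ✗ (fails at j=5)
Positions where it holds: {} → 0.

0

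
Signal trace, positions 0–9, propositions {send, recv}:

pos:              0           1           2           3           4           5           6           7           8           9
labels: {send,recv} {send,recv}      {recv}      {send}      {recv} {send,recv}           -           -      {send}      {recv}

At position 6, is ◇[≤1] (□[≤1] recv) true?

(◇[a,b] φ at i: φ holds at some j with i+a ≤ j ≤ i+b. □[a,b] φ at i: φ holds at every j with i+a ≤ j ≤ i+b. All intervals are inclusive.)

Check □[≤1] recv at each j in [6,7]:
  j=6: fails at 6
  j=7: fails at 7
No position in the window satisfies it → formula fails.

Does not hold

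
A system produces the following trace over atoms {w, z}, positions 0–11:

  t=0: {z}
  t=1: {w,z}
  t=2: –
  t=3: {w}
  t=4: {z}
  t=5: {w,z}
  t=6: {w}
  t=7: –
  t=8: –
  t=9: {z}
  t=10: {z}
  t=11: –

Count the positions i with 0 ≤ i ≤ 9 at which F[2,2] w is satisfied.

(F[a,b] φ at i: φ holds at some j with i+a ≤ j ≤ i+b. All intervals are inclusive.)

3

Evaluate at each i in [0,9]:
  i=0: ✗ (none in [2,2])
  i=1: ✓ (witness j=3)
  i=2: ✗ (none in [4,4])
  i=3: ✓ (witness j=5)
  i=4: ✓ (witness j=6)
  i=5: ✗ (none in [7,7])
  i=6: ✗ (none in [8,8])
  i=7: ✗ (none in [9,9])
  i=8: ✗ (none in [10,10])
  i=9: ✗ (none in [11,11])
Positions where it holds: {1, 3, 4} → 3.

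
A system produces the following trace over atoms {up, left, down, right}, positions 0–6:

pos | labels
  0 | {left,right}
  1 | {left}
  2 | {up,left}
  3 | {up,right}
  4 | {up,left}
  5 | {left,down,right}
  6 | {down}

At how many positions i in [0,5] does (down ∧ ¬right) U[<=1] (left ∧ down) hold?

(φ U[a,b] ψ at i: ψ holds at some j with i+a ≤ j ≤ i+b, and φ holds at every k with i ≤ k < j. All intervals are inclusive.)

1

Evaluate at each i in [0,5]:
  i=0: ✗ (no rhs in [0,1])
  i=1: ✗ (no rhs in [1,2])
  i=2: ✗ (no rhs in [2,3])
  i=3: ✗ (no rhs in [3,4])
  i=4: ✗ (lhs fails at k=4 before rhs at j=5)
  i=5: ✓ (rhs at j=5)
Positions where it holds: {5} → 1.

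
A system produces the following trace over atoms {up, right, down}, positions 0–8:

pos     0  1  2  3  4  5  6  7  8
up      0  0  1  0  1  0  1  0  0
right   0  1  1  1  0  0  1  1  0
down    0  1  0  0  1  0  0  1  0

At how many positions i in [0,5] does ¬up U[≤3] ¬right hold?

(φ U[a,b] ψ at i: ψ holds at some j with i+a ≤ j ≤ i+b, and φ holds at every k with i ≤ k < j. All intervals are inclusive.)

Evaluate at each i in [0,5]:
  i=0: ✓ (rhs at j=0)
  i=1: ✗ (lhs fails at k=2 before rhs at j=4)
  i=2: ✗ (lhs fails at k=2 before rhs at j=4)
  i=3: ✓ (rhs at j=4; lhs holds on [3,3])
  i=4: ✓ (rhs at j=4)
  i=5: ✓ (rhs at j=5)
Positions where it holds: {0, 3, 4, 5} → 4.

4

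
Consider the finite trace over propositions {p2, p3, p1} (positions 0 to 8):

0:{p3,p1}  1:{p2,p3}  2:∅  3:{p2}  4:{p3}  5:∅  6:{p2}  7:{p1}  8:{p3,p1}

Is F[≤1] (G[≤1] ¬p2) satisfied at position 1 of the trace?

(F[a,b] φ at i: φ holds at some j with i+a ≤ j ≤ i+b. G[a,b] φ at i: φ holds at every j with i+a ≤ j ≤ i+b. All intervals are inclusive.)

Check G[≤1] ¬p2 at each j in [1,2]:
  j=1: fails at 1
  j=2: fails at 3
No position in the window satisfies it → formula fails.

Does not hold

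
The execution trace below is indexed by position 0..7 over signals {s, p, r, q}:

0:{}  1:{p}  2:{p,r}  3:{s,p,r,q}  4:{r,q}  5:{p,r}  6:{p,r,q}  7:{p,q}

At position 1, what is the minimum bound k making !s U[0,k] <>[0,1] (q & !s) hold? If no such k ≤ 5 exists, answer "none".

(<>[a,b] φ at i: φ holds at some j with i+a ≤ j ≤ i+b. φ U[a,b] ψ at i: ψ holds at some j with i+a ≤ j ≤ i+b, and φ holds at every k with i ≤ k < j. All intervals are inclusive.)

Need earliest j ≥ 1 with <>[0,1] (q & !s), and !s at every k in [1,j-1].
  j=1: rhs fails.
  j=2: rhs fails.
  j=3: rhs holds; lhs holds on [1,2]. k = 2.

2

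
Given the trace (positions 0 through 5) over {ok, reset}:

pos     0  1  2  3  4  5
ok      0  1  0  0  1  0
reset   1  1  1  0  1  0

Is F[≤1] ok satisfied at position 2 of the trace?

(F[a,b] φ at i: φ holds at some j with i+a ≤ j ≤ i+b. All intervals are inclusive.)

Check ok at each j in [2,3]:
  j=2: false
  j=3: false
No position in the window satisfies it → formula fails.

Does not hold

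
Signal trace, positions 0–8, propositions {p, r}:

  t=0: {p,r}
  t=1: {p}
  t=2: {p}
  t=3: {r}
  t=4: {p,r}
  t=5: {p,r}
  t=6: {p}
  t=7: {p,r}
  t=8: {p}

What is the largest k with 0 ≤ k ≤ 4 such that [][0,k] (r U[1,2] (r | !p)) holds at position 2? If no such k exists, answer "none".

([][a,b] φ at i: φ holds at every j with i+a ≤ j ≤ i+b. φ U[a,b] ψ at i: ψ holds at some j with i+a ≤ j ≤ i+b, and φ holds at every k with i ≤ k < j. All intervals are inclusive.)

none

(r U[1,2] (r | !p)) must hold from j=2 onward; find where it first fails.
  j=2: fails → no k works.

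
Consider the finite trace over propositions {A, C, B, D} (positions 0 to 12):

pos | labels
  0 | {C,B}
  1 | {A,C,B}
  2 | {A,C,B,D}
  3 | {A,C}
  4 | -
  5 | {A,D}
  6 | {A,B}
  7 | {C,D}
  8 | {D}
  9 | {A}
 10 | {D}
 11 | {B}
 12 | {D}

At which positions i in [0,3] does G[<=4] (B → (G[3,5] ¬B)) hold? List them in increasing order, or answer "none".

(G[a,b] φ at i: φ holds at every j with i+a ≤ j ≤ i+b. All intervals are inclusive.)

none

Evaluate at each i in [0,3]:
  i=0: ✗ (fails at j=1)
  i=1: ✗ (fails at j=1)
  i=2: ✗ (fails at j=2)
  i=3: ✗ (fails at j=6)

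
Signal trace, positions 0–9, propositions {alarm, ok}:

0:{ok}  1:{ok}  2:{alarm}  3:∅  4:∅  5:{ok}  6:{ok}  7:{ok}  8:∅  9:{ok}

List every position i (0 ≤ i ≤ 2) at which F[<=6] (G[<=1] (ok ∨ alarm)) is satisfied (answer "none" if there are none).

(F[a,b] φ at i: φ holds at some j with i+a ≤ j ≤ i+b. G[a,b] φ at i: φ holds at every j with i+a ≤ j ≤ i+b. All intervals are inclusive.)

0, 1, 2

Evaluate at each i in [0,2]:
  i=0: ✓ (witness j=0)
  i=1: ✓ (witness j=1)
  i=2: ✓ (witness j=5)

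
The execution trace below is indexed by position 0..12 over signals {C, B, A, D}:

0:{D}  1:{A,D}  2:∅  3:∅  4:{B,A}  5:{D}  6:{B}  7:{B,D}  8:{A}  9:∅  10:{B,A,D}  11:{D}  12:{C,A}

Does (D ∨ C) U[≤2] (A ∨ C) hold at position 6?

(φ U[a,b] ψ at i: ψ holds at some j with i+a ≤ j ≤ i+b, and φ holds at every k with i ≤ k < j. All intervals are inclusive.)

False

Need some j in [6,8] with (A ∨ C), and (D ∨ C) at every k in [6,j-1].
  j=6: (A ∨ C) false.
  j=7: (A ∨ C) false.
  j=8: (A ∨ C) holds, but (D ∨ C) fails at k=6 → not this j.
No j in the window works → until fails.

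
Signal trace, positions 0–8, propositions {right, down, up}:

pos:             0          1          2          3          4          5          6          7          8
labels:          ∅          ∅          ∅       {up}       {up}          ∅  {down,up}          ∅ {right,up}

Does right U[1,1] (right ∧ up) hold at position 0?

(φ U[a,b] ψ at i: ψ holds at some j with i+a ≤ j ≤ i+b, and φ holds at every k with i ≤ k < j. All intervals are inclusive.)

Need some j in [1,1] with (right ∧ up), and right at every k in [0,j-1].
  j=1: (right ∧ up) false.
No j in the window works → until fails.

False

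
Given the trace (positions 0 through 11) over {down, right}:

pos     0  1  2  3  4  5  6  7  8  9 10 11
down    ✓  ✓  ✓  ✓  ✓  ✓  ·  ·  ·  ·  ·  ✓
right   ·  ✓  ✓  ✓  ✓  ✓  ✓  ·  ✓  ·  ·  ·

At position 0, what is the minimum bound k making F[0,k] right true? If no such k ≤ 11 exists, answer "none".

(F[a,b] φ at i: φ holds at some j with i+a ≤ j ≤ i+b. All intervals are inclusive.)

Scan j = 0,1,… for right:
  j=0: fails
  j=1: holds
First hit at j=1, so smallest k = 1-0 = 1.

1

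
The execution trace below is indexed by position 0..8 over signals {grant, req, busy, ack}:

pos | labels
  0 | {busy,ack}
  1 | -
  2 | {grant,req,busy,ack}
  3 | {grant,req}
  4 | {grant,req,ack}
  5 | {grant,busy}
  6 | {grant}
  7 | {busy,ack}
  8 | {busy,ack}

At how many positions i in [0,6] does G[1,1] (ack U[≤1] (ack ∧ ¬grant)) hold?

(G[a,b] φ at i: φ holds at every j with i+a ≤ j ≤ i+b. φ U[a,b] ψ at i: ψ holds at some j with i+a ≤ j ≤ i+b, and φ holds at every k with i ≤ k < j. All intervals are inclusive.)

1

Evaluate at each i in [0,6]:
  i=0: ✗ (fails at j=1)
  i=1: ✗ (fails at j=2)
  i=2: ✗ (fails at j=3)
  i=3: ✗ (fails at j=4)
  i=4: ✗ (fails at j=5)
  i=5: ✗ (fails at j=6)
  i=6: ✓ (all of [7,7])
Positions where it holds: {6} → 1.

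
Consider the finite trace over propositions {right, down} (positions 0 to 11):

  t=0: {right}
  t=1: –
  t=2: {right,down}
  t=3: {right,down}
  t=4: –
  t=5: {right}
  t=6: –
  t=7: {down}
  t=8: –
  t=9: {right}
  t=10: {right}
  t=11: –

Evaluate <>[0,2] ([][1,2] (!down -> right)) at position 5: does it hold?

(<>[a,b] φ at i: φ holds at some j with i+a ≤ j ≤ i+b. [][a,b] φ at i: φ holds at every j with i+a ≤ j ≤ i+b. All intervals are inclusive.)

Check [][1,2] (!down -> right) at each j in [5,7]:
  j=5: fails at 6
  j=6: fails at 8
  j=7: fails at 8
No position in the window satisfies it → formula fails.

Does not hold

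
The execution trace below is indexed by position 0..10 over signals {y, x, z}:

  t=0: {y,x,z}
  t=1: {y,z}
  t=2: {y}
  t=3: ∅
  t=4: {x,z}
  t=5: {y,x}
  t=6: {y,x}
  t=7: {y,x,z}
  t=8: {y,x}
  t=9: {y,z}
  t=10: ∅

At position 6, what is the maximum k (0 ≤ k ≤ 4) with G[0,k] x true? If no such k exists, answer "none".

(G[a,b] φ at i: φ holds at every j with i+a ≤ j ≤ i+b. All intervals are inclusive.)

x must hold from j=6 onward; find where it first fails.
  j=6: holds
  j=7: holds
  j=8: holds
  j=9: fails
Holds on [6,8], so largest k = 2.

2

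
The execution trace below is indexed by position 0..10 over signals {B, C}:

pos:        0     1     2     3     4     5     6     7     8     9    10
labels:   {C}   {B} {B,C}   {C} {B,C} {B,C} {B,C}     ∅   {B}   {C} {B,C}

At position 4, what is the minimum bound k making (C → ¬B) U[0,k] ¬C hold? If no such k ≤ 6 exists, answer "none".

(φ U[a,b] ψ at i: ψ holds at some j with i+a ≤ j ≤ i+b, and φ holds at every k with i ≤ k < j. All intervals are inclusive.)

none

Need earliest j ≥ 4 with ¬C, and (C → ¬B) at every k in [4,j-1].
  j=4: rhs fails.
  j=5: rhs fails.
  j=6: rhs fails.
  j=7: rhs holds but lhs fails at k=4.
  j=8: rhs holds but lhs fails at k=4.
  j=9: rhs fails.
  j=10: rhs fails.
No witness within the range → none.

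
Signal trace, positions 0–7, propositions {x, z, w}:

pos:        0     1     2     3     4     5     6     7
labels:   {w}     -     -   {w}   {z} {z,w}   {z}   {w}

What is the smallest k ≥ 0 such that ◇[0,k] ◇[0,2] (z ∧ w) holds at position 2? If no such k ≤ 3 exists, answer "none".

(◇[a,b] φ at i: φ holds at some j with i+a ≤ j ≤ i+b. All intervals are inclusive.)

Scan j = 2,3,… for ◇[0,2] (z ∧ w):
  j=2: fails
  j=3: holds
First hit at j=3, so smallest k = 3-2 = 1.

1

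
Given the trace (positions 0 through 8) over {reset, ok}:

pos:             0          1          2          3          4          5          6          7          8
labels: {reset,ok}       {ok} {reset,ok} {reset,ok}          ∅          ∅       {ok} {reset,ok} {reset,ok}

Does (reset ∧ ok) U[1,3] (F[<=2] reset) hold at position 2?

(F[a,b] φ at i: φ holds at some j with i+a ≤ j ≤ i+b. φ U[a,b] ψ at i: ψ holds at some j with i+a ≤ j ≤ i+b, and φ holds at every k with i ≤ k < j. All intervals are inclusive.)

Need some j in [3,5] with F[<=2] reset, and (reset ∧ ok) at every k in [2,j-1].
  j=3: F[<=2] reset holds; (reset ∧ ok) holds at every k in [2,2] → satisfied.

Yes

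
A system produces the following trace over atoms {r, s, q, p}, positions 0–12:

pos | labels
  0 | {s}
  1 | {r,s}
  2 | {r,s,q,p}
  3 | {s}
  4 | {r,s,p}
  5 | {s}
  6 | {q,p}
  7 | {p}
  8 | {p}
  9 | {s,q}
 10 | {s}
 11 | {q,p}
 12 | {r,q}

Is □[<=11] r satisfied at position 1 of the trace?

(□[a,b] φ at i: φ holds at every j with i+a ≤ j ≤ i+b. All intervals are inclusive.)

Check r at every j in [1,12]:
  j=1: true
  j=2: true
  j=3: false
  j=4: true
  j=5: false
  j=6: false
  j=7: false
  j=8: false
  j=9: false
  j=10: false
  j=11: false
  j=12: true
Fails at j=3 → formula fails.

No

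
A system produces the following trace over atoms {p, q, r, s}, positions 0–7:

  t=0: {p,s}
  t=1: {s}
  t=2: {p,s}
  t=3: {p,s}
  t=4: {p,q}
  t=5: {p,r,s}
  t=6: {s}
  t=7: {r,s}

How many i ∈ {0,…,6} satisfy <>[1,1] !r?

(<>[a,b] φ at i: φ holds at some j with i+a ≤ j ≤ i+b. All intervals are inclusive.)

5

Evaluate at each i in [0,6]:
  i=0: ✓ (witness j=1)
  i=1: ✓ (witness j=2)
  i=2: ✓ (witness j=3)
  i=3: ✓ (witness j=4)
  i=4: ✗ (none in [5,5])
  i=5: ✓ (witness j=6)
  i=6: ✗ (none in [7,7])
Positions where it holds: {0, 1, 2, 3, 5} → 5.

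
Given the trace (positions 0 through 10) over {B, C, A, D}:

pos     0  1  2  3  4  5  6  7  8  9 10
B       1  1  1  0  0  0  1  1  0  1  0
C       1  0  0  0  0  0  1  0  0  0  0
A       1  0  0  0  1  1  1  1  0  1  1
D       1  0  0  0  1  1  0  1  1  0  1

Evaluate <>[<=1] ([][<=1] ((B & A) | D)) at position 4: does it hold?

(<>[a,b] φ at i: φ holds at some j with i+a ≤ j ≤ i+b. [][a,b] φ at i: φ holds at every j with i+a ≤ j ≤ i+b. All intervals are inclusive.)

Check [][<=1] ((B & A) | D) at each j in [4,5]:
  j=4: holds on [4,5]
  j=5: holds on [5,6]
Found at j=4 → formula holds.

Holds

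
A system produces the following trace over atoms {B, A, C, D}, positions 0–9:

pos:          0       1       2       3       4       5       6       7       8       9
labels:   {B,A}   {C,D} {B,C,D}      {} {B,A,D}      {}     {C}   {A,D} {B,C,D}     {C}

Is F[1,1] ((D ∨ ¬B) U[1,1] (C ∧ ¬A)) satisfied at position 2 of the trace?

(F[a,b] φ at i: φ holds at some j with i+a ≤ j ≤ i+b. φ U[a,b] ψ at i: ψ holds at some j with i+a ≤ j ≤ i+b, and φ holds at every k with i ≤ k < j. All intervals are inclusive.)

Does not hold

Check ((D ∨ ¬B) U[1,1] (C ∧ ¬A)) at each j in [3,3]:
  j=3: fails
No position in the window satisfies it → formula fails.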